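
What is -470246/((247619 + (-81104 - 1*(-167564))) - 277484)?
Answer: -67178/8085 ≈ -8.3090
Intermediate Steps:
-470246/((247619 + (-81104 - 1*(-167564))) - 277484) = -470246/((247619 + (-81104 + 167564)) - 277484) = -470246/((247619 + 86460) - 277484) = -470246/(334079 - 277484) = -470246/56595 = -470246*1/56595 = -67178/8085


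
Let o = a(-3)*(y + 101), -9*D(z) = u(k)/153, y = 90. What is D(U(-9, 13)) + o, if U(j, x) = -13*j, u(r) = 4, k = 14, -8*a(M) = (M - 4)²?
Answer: -12887375/11016 ≈ -1169.9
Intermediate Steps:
a(M) = -(-4 + M)²/8 (a(M) = -(M - 4)²/8 = -(-4 + M)²/8)
D(z) = -4/1377 (D(z) = -4/(9*153) = -⅑*4/153 = -4/1377)
o = -9359/8 (o = (-(-4 - 3)²/8)*(90 + 101) = -⅛*(-7)²*191 = -⅛*49*191 = -49/8*191 = -9359/8 ≈ -1169.9)
D(U(-9, 13)) + o = -4/1377 - 9359/8 = -12887375/11016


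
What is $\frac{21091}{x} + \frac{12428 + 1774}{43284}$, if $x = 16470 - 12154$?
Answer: $\frac{81183223}{15567812} \approx 5.2148$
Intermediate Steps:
$x = 4316$ ($x = 16470 - 12154 = 4316$)
$\frac{21091}{x} + \frac{12428 + 1774}{43284} = \frac{21091}{4316} + \frac{12428 + 1774}{43284} = 21091 \cdot \frac{1}{4316} + 14202 \cdot \frac{1}{43284} = \frac{21091}{4316} + \frac{2367}{7214} = \frac{81183223}{15567812}$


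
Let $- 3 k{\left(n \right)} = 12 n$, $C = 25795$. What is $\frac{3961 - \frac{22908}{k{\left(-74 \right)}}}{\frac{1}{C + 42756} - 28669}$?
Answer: $- \frac{19700666237}{145431357732} \approx -0.13546$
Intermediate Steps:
$k{\left(n \right)} = - 4 n$ ($k{\left(n \right)} = - \frac{12 n}{3} = - 4 n$)
$\frac{3961 - \frac{22908}{k{\left(-74 \right)}}}{\frac{1}{C + 42756} - 28669} = \frac{3961 - \frac{22908}{\left(-4\right) \left(-74\right)}}{\frac{1}{25795 + 42756} - 28669} = \frac{3961 - \frac{22908}{296}}{\frac{1}{68551} - 28669} = \frac{3961 - \frac{5727}{74}}{\frac{1}{68551} - 28669} = \frac{3961 - \frac{5727}{74}}{- \frac{1965288618}{68551}} = \frac{287387}{74} \left(- \frac{68551}{1965288618}\right) = - \frac{19700666237}{145431357732}$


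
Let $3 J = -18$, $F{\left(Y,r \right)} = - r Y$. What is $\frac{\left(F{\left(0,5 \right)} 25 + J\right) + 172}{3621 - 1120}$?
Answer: $\frac{166}{2501} \approx 0.066373$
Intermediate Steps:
$F{\left(Y,r \right)} = - Y r$
$J = -6$ ($J = \frac{1}{3} \left(-18\right) = -6$)
$\frac{\left(F{\left(0,5 \right)} 25 + J\right) + 172}{3621 - 1120} = \frac{\left(\left(-1\right) 0 \cdot 5 \cdot 25 - 6\right) + 172}{3621 - 1120} = \frac{\left(0 \cdot 25 - 6\right) + 172}{3621 - 1120} = \frac{\left(0 - 6\right) + 172}{2501} = \left(-6 + 172\right) \frac{1}{2501} = 166 \cdot \frac{1}{2501} = \frac{166}{2501}$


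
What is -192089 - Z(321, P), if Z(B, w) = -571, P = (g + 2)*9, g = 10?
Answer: -191518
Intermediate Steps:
P = 108 (P = (10 + 2)*9 = 12*9 = 108)
-192089 - Z(321, P) = -192089 - 1*(-571) = -192089 + 571 = -191518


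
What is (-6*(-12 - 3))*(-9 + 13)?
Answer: 360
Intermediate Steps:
(-6*(-12 - 3))*(-9 + 13) = -6*(-15)*4 = 90*4 = 360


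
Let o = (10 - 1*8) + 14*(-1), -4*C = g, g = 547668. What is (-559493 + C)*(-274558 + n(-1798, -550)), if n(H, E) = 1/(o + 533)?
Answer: 99617771365970/521 ≈ 1.9120e+11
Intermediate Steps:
C = -136917 (C = -1/4*547668 = -136917)
o = -12 (o = (10 - 8) - 14 = 2 - 14 = -12)
n(H, E) = 1/521 (n(H, E) = 1/(-12 + 533) = 1/521)
(-559493 + C)*(-274558 + n(-1798, -550)) = (-559493 - 136917)*(-274558 + 1/521) = -696410*(-143044717/521) = 99617771365970/521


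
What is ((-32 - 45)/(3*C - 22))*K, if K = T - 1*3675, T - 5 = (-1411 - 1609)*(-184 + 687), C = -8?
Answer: -58625105/23 ≈ -2.5489e+6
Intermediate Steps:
T = -1519055 (T = 5 + (-1411 - 1609)*(-184 + 687) = 5 - 3020*503 = 5 - 1519060 = -1519055)
K = -1522730 (K = -1519055 - 1*3675 = -1519055 - 3675 = -1522730)
((-32 - 45)/(3*C - 22))*K = ((-32 - 45)/(3*(-8) - 22))*(-1522730) = -77/(-24 - 22)*(-1522730) = -77/(-46)*(-1522730) = -77*(-1/46)*(-1522730) = (77/46)*(-1522730) = -58625105/23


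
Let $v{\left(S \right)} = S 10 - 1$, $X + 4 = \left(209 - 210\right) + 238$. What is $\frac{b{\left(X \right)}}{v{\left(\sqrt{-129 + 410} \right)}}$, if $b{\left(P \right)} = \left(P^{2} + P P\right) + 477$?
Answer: $\frac{109055}{28099} + \frac{1090550 \sqrt{281}}{28099} \approx 654.47$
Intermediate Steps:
$X = 233$ ($X = -4 + \left(\left(209 - 210\right) + 238\right) = -4 + \left(-1 + 238\right) = -4 + 237 = 233$)
$v{\left(S \right)} = -1 + 10 S$ ($v{\left(S \right)} = 10 S - 1 = -1 + 10 S$)
$b{\left(P \right)} = 477 + 2 P^{2}$ ($b{\left(P \right)} = \left(P^{2} + P^{2}\right) + 477 = 2 P^{2} + 477 = 477 + 2 P^{2}$)
$\frac{b{\left(X \right)}}{v{\left(\sqrt{-129 + 410} \right)}} = \frac{477 + 2 \cdot 233^{2}}{-1 + 10 \sqrt{-129 + 410}} = \frac{477 + 2 \cdot 54289}{-1 + 10 \sqrt{281}} = \frac{477 + 108578}{-1 + 10 \sqrt{281}} = \frac{109055}{-1 + 10 \sqrt{281}}$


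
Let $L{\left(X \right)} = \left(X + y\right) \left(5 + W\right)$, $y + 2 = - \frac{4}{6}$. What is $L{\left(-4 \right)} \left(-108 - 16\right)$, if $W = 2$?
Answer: $\frac{17360}{3} \approx 5786.7$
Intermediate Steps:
$y = - \frac{8}{3}$ ($y = -2 - \frac{4}{6} = -2 - \frac{2}{3} = - \frac{8}{3} \approx -2.6667$)
$L{\left(X \right)} = - \frac{56}{3} + 7 X$ ($L{\left(X \right)} = \left(X - \frac{8}{3}\right) \left(5 + 2\right) = \left(- \frac{8}{3} + X\right) 7 = - \frac{56}{3} + 7 X$)
$L{\left(-4 \right)} \left(-108 - 16\right) = \left(- \frac{56}{3} + 7 \left(-4\right)\right) \left(-108 - 16\right) = \left(- \frac{56}{3} - 28\right) \left(-124\right) = \left(- \frac{140}{3}\right) \left(-124\right) = \frac{17360}{3}$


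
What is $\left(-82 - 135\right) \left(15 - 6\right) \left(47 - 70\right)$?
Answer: $44919$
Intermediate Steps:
$\left(-82 - 135\right) \left(15 - 6\right) \left(47 - 70\right) = - 217 \cdot 9 \left(-23\right) = \left(-217\right) \left(-207\right) = 44919$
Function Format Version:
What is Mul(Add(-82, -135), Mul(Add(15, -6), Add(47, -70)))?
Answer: 44919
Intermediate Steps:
Mul(Add(-82, -135), Mul(Add(15, -6), Add(47, -70))) = Mul(-217, Mul(9, -23)) = Mul(-217, -207) = 44919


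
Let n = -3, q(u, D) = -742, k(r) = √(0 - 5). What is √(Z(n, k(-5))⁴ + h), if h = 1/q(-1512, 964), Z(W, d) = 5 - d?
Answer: √(-55057142 - 220225600*I*√5)/742 ≈ 20.0 - 22.361*I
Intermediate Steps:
k(r) = I*√5 (k(r) = √(-5) = I*√5)
h = -1/742 (h = 1/(-742) = -1/742 ≈ -0.0013477)
√(Z(n, k(-5))⁴ + h) = √((5 - I*√5)⁴ - 1/742) = √(-1/742 + (5 - I*√5)⁴)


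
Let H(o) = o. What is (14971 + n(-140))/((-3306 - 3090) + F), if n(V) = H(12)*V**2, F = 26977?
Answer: 250171/20581 ≈ 12.155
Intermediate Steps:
n(V) = 12*V**2
(14971 + n(-140))/((-3306 - 3090) + F) = (14971 + 12*(-140)**2)/((-3306 - 3090) + 26977) = (14971 + 12*19600)/(-6396 + 26977) = (14971 + 235200)/20581 = 250171*(1/20581) = 250171/20581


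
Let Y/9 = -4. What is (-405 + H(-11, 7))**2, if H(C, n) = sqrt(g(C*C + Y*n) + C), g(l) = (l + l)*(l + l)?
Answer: (405 - sqrt(68633))**2 ≈ 20455.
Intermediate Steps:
Y = -36 (Y = 9*(-4) = -36)
g(l) = 4*l**2 (g(l) = (2*l)*(2*l) = 4*l**2)
H(C, n) = sqrt(C + 4*(C**2 - 36*n)**2) (H(C, n) = sqrt(4*(C*C - 36*n)**2 + C) = sqrt(4*(C**2 - 36*n)**2 + C) = sqrt(C + 4*(C**2 - 36*n)**2))
(-405 + H(-11, 7))**2 = (-405 + sqrt(-11 + 4*((-11)**2 - 36*7)**2))**2 = (-405 + sqrt(-11 + 4*(121 - 252)**2))**2 = (-405 + sqrt(-11 + 4*(-131)**2))**2 = (-405 + sqrt(-11 + 4*17161))**2 = (-405 + sqrt(-11 + 68644))**2 = (-405 + sqrt(68633))**2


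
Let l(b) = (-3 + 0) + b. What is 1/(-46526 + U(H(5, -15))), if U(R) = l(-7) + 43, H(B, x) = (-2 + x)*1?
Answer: -1/46493 ≈ -2.1509e-5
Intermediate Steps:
l(b) = -3 + b
H(B, x) = -2 + x
U(R) = 33 (U(R) = (-3 - 7) + 43 = -10 + 43 = 33)
1/(-46526 + U(H(5, -15))) = 1/(-46526 + 33) = 1/(-46493) = -1/46493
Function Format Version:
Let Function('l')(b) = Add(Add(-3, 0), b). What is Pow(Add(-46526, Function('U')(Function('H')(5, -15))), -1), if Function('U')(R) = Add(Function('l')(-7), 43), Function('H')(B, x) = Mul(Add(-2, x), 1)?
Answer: Rational(-1, 46493) ≈ -2.1509e-5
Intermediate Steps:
Function('l')(b) = Add(-3, b)
Function('H')(B, x) = Add(-2, x)
Function('U')(R) = 33 (Function('U')(R) = Add(Add(-3, -7), 43) = Add(-10, 43) = 33)
Pow(Add(-46526, Function('U')(Function('H')(5, -15))), -1) = Pow(Add(-46526, 33), -1) = Pow(-46493, -1) = Rational(-1, 46493)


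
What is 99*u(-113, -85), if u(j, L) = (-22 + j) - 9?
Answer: -14256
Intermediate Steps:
u(j, L) = -31 + j
99*u(-113, -85) = 99*(-31 - 113) = 99*(-144) = -14256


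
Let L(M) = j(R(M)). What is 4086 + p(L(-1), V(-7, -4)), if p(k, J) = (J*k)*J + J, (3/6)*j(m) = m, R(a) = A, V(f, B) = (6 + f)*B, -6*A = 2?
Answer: 12238/3 ≈ 4079.3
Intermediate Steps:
A = -1/3 (A = -1/6*2 = -1/3 ≈ -0.33333)
V(f, B) = B*(6 + f)
R(a) = -1/3
j(m) = 2*m
L(M) = -2/3 (L(M) = 2*(-1/3) = -2/3)
p(k, J) = J + k*J**2 (p(k, J) = k*J**2 + J = J + k*J**2)
4086 + p(L(-1), V(-7, -4)) = 4086 + (-4*(6 - 7))*(1 - 4*(6 - 7)*(-2/3)) = 4086 + (-4*(-1))*(1 - 4*(-1)*(-2/3)) = 4086 + 4*(1 + 4*(-2/3)) = 4086 + 4*(1 - 8/3) = 4086 + 4*(-5/3) = 4086 - 20/3 = 12238/3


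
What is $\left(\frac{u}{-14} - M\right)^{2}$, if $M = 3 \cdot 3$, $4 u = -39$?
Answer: $\frac{216225}{3136} \approx 68.949$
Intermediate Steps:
$u = - \frac{39}{4}$ ($u = \frac{1}{4} \left(-39\right) = - \frac{39}{4} \approx -9.75$)
$M = 9$
$\left(\frac{u}{-14} - M\right)^{2} = \left(- \frac{39}{4 \left(-14\right)} - 9\right)^{2} = \left(\left(- \frac{39}{4}\right) \left(- \frac{1}{14}\right) - 9\right)^{2} = \left(\frac{39}{56} - 9\right)^{2} = \left(- \frac{465}{56}\right)^{2} = \frac{216225}{3136}$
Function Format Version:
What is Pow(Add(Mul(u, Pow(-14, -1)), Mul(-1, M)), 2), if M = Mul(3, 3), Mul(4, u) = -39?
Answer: Rational(216225, 3136) ≈ 68.949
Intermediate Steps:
u = Rational(-39, 4) (u = Mul(Rational(1, 4), -39) = Rational(-39, 4) ≈ -9.7500)
M = 9
Pow(Add(Mul(u, Pow(-14, -1)), Mul(-1, M)), 2) = Pow(Add(Mul(Rational(-39, 4), Pow(-14, -1)), Mul(-1, 9)), 2) = Pow(Add(Mul(Rational(-39, 4), Rational(-1, 14)), -9), 2) = Pow(Add(Rational(39, 56), -9), 2) = Pow(Rational(-465, 56), 2) = Rational(216225, 3136)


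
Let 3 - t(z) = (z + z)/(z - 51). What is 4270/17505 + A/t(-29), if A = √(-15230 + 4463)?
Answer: 854/3501 + 40*I*√10767/91 ≈ 0.24393 + 45.611*I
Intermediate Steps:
t(z) = 3 - 2*z/(-51 + z) (t(z) = 3 - (z + z)/(z - 51) = 3 - 2*z/(-51 + z))
A = I*√10767 (A = √(-10767) = I*√10767 ≈ 103.76*I)
4270/17505 + A/t(-29) = 4270/17505 + (I*√10767)/(((-153 - 29)/(-51 - 29))) = 4270*(1/17505) + (I*√10767)/((-182/(-80))) = 854/3501 + (I*√10767)/((-1/80*(-182))) = 854/3501 + (I*√10767)/(91/40) = 854/3501 + (I*√10767)*(40/91) = 854/3501 + 40*I*√10767/91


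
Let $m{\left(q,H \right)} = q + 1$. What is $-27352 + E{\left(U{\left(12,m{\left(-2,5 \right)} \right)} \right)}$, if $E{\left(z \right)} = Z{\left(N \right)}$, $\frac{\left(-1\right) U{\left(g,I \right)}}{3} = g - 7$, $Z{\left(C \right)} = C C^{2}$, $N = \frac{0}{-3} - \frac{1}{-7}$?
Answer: $- \frac{9381735}{343} \approx -27352.0$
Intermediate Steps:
$m{\left(q,H \right)} = 1 + q$
$N = \frac{1}{7}$ ($N = 0 \left(- \frac{1}{3}\right) - - \frac{1}{7} = 0 + \frac{1}{7} = \frac{1}{7} \approx 0.14286$)
$Z{\left(C \right)} = C^{3}$
$U{\left(g,I \right)} = 21 - 3 g$ ($U{\left(g,I \right)} = - 3 \left(g - 7\right) = - 3 \left(-7 + g\right) = 21 - 3 g$)
$E{\left(z \right)} = \frac{1}{343}$ ($E{\left(z \right)} = \left(\frac{1}{7}\right)^{3} = \frac{1}{343}$)
$-27352 + E{\left(U{\left(12,m{\left(-2,5 \right)} \right)} \right)} = -27352 + \frac{1}{343} = - \frac{9381735}{343}$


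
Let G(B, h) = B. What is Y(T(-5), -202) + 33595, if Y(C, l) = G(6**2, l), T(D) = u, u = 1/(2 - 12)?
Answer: 33631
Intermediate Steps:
u = -1/10 (u = 1/(-10) = -1/10 ≈ -0.10000)
T(D) = -1/10
Y(C, l) = 36 (Y(C, l) = 6**2 = 36)
Y(T(-5), -202) + 33595 = 36 + 33595 = 33631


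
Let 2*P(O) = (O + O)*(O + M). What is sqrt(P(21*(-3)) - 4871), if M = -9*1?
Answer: I*sqrt(335) ≈ 18.303*I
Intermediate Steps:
M = -9
P(O) = O*(-9 + O) (P(O) = ((O + O)*(O - 9))/2 = ((2*O)*(-9 + O))/2 = (2*O*(-9 + O))/2 = O*(-9 + O))
sqrt(P(21*(-3)) - 4871) = sqrt((21*(-3))*(-9 + 21*(-3)) - 4871) = sqrt(-63*(-9 - 63) - 4871) = sqrt(-63*(-72) - 4871) = sqrt(4536 - 4871) = sqrt(-335) = I*sqrt(335)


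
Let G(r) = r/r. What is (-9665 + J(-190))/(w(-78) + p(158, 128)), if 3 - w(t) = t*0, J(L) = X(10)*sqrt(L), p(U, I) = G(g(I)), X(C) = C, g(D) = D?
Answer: -9665/4 + 5*I*sqrt(190)/2 ≈ -2416.3 + 34.46*I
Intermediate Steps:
G(r) = 1
p(U, I) = 1
J(L) = 10*sqrt(L)
w(t) = 3 (w(t) = 3 - t*0 = 3 - 1*0 = 3 + 0 = 3)
(-9665 + J(-190))/(w(-78) + p(158, 128)) = (-9665 + 10*sqrt(-190))/(3 + 1) = (-9665 + 10*(I*sqrt(190)))/4 = (-9665 + 10*I*sqrt(190))*(1/4) = -9665/4 + 5*I*sqrt(190)/2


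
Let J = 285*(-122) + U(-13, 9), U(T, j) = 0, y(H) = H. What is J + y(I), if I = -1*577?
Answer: -35347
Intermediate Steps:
I = -577
J = -34770 (J = 285*(-122) + 0 = -34770 + 0 = -34770)
J + y(I) = -34770 - 577 = -35347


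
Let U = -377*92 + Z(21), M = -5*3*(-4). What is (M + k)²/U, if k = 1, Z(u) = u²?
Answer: -3721/34243 ≈ -0.10866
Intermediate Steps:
M = 60 (M = -15*(-4) = 60)
U = -34243 (U = -377*92 + 21² = -34684 + 441 = -34243)
(M + k)²/U = (60 + 1)²/(-34243) = 61²*(-1/34243) = 3721*(-1/34243) = -3721/34243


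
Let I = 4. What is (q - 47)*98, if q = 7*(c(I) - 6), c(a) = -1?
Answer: -9408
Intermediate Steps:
q = -49 (q = 7*(-1 - 6) = 7*(-7) = -49)
(q - 47)*98 = (-49 - 47)*98 = -96*98 = -9408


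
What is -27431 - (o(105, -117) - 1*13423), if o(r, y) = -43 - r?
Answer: -13860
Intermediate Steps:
-27431 - (o(105, -117) - 1*13423) = -27431 - ((-43 - 1*105) - 1*13423) = -27431 - ((-43 - 105) - 13423) = -27431 - (-148 - 13423) = -27431 - 1*(-13571) = -27431 + 13571 = -13860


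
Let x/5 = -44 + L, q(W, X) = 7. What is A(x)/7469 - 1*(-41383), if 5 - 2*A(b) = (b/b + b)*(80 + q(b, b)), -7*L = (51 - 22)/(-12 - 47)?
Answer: 255315890241/6169394 ≈ 41384.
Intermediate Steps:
L = 29/413 (L = -(51 - 22)/(7*(-12 - 47)) = -29/(7*(-59)) = -29*(-1)/(7*59) = -1/7*(-29/59) = 29/413 ≈ 0.070218)
x = -90715/413 (x = 5*(-44 + 29/413) = 5*(-18143/413) = -90715/413 ≈ -219.65)
A(b) = -41 - 87*b/2 (A(b) = 5/2 - (b/b + b)*(80 + 7)/2 = 5/2 - (1 + b)*87/2 = 5/2 - (87 + 87*b)/2 = 5/2 + (-87/2 - 87*b/2) = -41 - 87*b/2)
A(x)/7469 - 1*(-41383) = (-41 - 87/2*(-90715/413))/7469 - 1*(-41383) = (-41 + 7892205/826)*(1/7469) + 41383 = (7858339/826)*(1/7469) + 41383 = 7858339/6169394 + 41383 = 255315890241/6169394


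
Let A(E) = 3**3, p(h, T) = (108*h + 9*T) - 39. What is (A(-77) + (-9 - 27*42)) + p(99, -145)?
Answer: 8232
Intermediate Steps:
p(h, T) = -39 + 9*T + 108*h (p(h, T) = (9*T + 108*h) - 39 = -39 + 9*T + 108*h)
A(E) = 27
(A(-77) + (-9 - 27*42)) + p(99, -145) = (27 + (-9 - 27*42)) + (-39 + 9*(-145) + 108*99) = (27 + (-9 - 1134)) + (-39 - 1305 + 10692) = (27 - 1143) + 9348 = -1116 + 9348 = 8232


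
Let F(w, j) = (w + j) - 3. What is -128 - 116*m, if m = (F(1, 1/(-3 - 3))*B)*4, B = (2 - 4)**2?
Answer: 11680/3 ≈ 3893.3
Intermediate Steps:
F(w, j) = -3 + j + w (F(w, j) = (j + w) - 3 = -3 + j + w)
B = 4 (B = (-2)**2 = 4)
m = -104/3 (m = ((-3 + 1/(-3 - 3) + 1)*4)*4 = ((-3 + 1/(-6) + 1)*4)*4 = ((-3 - 1/6 + 1)*4)*4 = -13/6*4*4 = -26/3*4 = -104/3 ≈ -34.667)
-128 - 116*m = -128 - 116*(-104/3) = -128 + 12064/3 = 11680/3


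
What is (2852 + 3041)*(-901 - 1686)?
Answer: -15245191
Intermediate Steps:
(2852 + 3041)*(-901 - 1686) = 5893*(-2587) = -15245191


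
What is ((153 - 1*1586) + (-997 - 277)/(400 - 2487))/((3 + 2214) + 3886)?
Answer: -2989397/12736961 ≈ -0.23470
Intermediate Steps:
((153 - 1*1586) + (-997 - 277)/(400 - 2487))/((3 + 2214) + 3886) = ((153 - 1586) - 1274/(-2087))/(2217 + 3886) = (-1433 - 1274*(-1/2087))/6103 = (-1433 + 1274/2087)*(1/6103) = -2989397/2087*1/6103 = -2989397/12736961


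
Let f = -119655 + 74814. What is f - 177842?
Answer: -222683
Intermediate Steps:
f = -44841
f - 177842 = -44841 - 177842 = -222683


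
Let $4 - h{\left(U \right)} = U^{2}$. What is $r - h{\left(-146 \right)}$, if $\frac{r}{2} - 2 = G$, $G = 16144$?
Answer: $53604$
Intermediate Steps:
$h{\left(U \right)} = 4 - U^{2}$
$r = 32292$ ($r = 4 + 2 \cdot 16144 = 4 + 32288 = 32292$)
$r - h{\left(-146 \right)} = 32292 - \left(4 - \left(-146\right)^{2}\right) = 32292 - \left(4 - 21316\right) = 32292 - -21312 = 32292 + 21312 = 53604$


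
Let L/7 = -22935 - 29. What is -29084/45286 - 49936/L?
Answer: -301724142/909954241 ≈ -0.33158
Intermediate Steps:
L = -160748 (L = 7*(-22935 - 29) = 7*(-22964) = -160748)
-29084/45286 - 49936/L = -29084/45286 - 49936/(-160748) = -29084*1/45286 - 49936*(-1/160748) = -14542/22643 + 12484/40187 = -301724142/909954241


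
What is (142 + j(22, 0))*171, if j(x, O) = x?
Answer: 28044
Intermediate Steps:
(142 + j(22, 0))*171 = (142 + 22)*171 = 164*171 = 28044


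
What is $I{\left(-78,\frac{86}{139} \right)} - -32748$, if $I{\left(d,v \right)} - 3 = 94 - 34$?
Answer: $32811$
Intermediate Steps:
$I{\left(d,v \right)} = 63$ ($I{\left(d,v \right)} = 3 + \left(94 - 34\right) = 3 + 60 = 63$)
$I{\left(-78,\frac{86}{139} \right)} - -32748 = 63 - -32748 = 63 + 32748 = 32811$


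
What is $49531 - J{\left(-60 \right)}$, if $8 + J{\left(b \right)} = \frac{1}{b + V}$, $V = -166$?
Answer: $\frac{11195815}{226} \approx 49539.0$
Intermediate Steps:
$J{\left(b \right)} = -8 + \frac{1}{-166 + b}$ ($J{\left(b \right)} = -8 + \frac{1}{b - 166} = -8 + \frac{1}{-166 + b}$)
$49531 - J{\left(-60 \right)} = 49531 - \frac{1329 - -480}{-166 - 60} = 49531 - \frac{1329 + 480}{-226} = 49531 - \left(- \frac{1}{226}\right) 1809 = 49531 - - \frac{1809}{226} = 49531 + \frac{1809}{226} = \frac{11195815}{226}$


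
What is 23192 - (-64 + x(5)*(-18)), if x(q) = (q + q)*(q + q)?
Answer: 25056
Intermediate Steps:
x(q) = 4*q² (x(q) = (2*q)*(2*q) = 4*q²)
23192 - (-64 + x(5)*(-18)) = 23192 - (-64 + (4*5²)*(-18)) = 23192 - (-64 + (4*25)*(-18)) = 23192 - (-64 + 100*(-18)) = 23192 - (-64 - 1800) = 23192 - 1*(-1864) = 23192 + 1864 = 25056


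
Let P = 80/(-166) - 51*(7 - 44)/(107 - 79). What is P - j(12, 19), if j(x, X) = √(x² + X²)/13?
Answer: 155501/2324 - √505/13 ≈ 65.182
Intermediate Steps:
j(x, X) = √(X² + x²)/13 (j(x, X) = √(X² + x²)*(1/13) = √(X² + x²)/13)
P = 155501/2324 (P = 80*(-1/166) - 51/(28/(-37)) = -40/83 - 51/(28*(-1/37)) = -40/83 - 51/(-28/37) = -40/83 - 51*(-37/28) = -40/83 + 1887/28 = 155501/2324 ≈ 66.911)
P - j(12, 19) = 155501/2324 - √(19² + 12²)/13 = 155501/2324 - √(361 + 144)/13 = 155501/2324 - √505/13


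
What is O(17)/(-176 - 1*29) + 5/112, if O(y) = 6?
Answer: 353/22960 ≈ 0.015375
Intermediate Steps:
O(17)/(-176 - 1*29) + 5/112 = 6/(-176 - 1*29) + 5/112 = 6/(-176 - 29) + 5*(1/112) = 6/(-205) + 5/112 = 6*(-1/205) + 5/112 = -6/205 + 5/112 = 353/22960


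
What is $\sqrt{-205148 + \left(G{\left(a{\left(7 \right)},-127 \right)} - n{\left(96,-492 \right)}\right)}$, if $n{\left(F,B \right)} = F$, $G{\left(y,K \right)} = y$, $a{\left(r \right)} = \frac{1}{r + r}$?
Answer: $\frac{i \sqrt{40227810}}{14} \approx 453.04 i$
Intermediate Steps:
$a{\left(r \right)} = \frac{1}{2 r}$
$\sqrt{-205148 + \left(G{\left(a{\left(7 \right)},-127 \right)} - n{\left(96,-492 \right)}\right)} = \sqrt{-205148 + \left(\frac{1}{2 \cdot 7} - 96\right)} = \sqrt{-205148 + \left(\frac{1}{2} \cdot \frac{1}{7} - 96\right)} = \sqrt{-205148 + \left(\frac{1}{14} - 96\right)} = \sqrt{-205148 - \frac{1343}{14}} = \sqrt{- \frac{2873415}{14}} = \frac{i \sqrt{40227810}}{14}$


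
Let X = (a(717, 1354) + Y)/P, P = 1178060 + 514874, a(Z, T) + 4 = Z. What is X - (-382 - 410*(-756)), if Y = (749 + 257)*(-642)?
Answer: -524095766991/1692934 ≈ -3.0958e+5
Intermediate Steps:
a(Z, T) = -4 + Z
P = 1692934
Y = -645852 (Y = 1006*(-642) = -645852)
X = -645139/1692934 (X = ((-4 + 717) - 645852)/1692934 = (713 - 645852)*(1/1692934) = -645139*1/1692934 = -645139/1692934 ≈ -0.38108)
X - (-382 - 410*(-756)) = -645139/1692934 - (-382 - 410*(-756)) = -645139/1692934 - (-382 + 309960) = -645139/1692934 - 1*309578 = -645139/1692934 - 309578 = -524095766991/1692934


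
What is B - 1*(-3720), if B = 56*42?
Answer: 6072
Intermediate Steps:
B = 2352
B - 1*(-3720) = 2352 - 1*(-3720) = 2352 + 3720 = 6072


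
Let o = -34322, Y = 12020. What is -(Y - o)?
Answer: -46342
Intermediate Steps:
-(Y - o) = -(12020 - 1*(-34322)) = -(12020 + 34322) = -1*46342 = -46342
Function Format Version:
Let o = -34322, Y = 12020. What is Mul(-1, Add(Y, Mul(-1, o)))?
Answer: -46342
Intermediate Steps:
Mul(-1, Add(Y, Mul(-1, o))) = Mul(-1, Add(12020, Mul(-1, -34322))) = Mul(-1, Add(12020, 34322)) = Mul(-1, 46342) = -46342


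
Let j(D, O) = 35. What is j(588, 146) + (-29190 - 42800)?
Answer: -71955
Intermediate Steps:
j(588, 146) + (-29190 - 42800) = 35 + (-29190 - 42800) = 35 - 71990 = -71955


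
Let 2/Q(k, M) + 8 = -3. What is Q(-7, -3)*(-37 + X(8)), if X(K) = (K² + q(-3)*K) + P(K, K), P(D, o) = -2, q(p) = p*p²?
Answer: 382/11 ≈ 34.727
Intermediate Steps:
q(p) = p³
Q(k, M) = -2/11 (Q(k, M) = 2/(-8 - 3) = 2/(-11) = 2*(-1/11) = -2/11)
X(K) = -2 + K² - 27*K (X(K) = (K² + (-3)³*K) - 2 = (K² - 27*K) - 2 = -2 + K² - 27*K)
Q(-7, -3)*(-37 + X(8)) = -2*(-37 + (-2 + 8² - 27*8))/11 = -2*(-37 + (-2 + 64 - 216))/11 = -2*(-37 - 154)/11 = -2/11*(-191) = 382/11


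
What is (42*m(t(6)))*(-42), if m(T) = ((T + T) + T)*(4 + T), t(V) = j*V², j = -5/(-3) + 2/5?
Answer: -771700608/25 ≈ -3.0868e+7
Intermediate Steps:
j = 31/15 (j = -5*(-⅓) + 2*(⅕) = 5/3 + ⅖ = 31/15 ≈ 2.0667)
t(V) = 31*V²/15
m(T) = 3*T*(4 + T) (m(T) = (2*T + T)*(4 + T) = (3*T)*(4 + T) = 3*T*(4 + T))
(42*m(t(6)))*(-42) = (42*(3*((31/15)*6²)*(4 + (31/15)*6²)))*(-42) = (42*(3*((31/15)*36)*(4 + (31/15)*36)))*(-42) = (42*(3*(372/5)*(4 + 372/5)))*(-42) = (42*(3*(372/5)*(392/5)))*(-42) = (42*(437472/25))*(-42) = (18373824/25)*(-42) = -771700608/25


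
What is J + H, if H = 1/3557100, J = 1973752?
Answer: 7020833239201/3557100 ≈ 1.9738e+6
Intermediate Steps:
H = 1/3557100 ≈ 2.8113e-7
J + H = 1973752 + 1/3557100 = 7020833239201/3557100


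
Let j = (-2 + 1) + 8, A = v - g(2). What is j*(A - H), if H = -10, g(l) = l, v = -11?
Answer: -21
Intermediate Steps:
A = -13 (A = -11 - 1*2 = -11 - 2 = -13)
j = 7 (j = -1 + 8 = 7)
j*(A - H) = 7*(-13 - 1*(-10)) = 7*(-13 + 10) = 7*(-3) = -21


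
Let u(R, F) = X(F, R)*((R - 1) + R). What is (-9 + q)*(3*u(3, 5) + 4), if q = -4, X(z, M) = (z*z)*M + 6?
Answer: -15847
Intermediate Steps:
X(z, M) = 6 + M*z² (X(z, M) = z²*M + 6 = M*z² + 6 = 6 + M*z²)
u(R, F) = (-1 + 2*R)*(6 + R*F²) (u(R, F) = (6 + R*F²)*((R - 1) + R) = (6 + R*F²)*((-1 + R) + R) = (6 + R*F²)*(-1 + 2*R) = (-1 + 2*R)*(6 + R*F²))
(-9 + q)*(3*u(3, 5) + 4) = (-9 - 4)*(3*((-1 + 2*3)*(6 + 3*5²)) + 4) = -13*(3*((-1 + 6)*(6 + 3*25)) + 4) = -13*(3*(5*(6 + 75)) + 4) = -13*(3*(5*81) + 4) = -13*(3*405 + 4) = -13*(1215 + 4) = -13*1219 = -15847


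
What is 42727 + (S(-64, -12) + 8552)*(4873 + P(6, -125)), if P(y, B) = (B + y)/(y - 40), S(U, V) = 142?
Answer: 42439018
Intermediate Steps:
P(y, B) = (B + y)/(-40 + y)
42727 + (S(-64, -12) + 8552)*(4873 + P(6, -125)) = 42727 + (142 + 8552)*(4873 + (-125 + 6)/(-40 + 6)) = 42727 + 8694*(4873 - 119/(-34)) = 42727 + 8694*(4873 - 1/34*(-119)) = 42727 + 8694*(4873 + 7/2) = 42727 + 8694*(9753/2) = 42727 + 42396291 = 42439018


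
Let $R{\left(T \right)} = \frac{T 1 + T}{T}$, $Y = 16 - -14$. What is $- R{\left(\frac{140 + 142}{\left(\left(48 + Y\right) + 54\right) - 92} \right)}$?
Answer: $-2$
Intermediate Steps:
$Y = 30$ ($Y = 16 + 14 = 30$)
$R{\left(T \right)} = 2$ ($R{\left(T \right)} = \frac{T + T}{T} = \frac{2 T}{T} = 2$)
$- R{\left(\frac{140 + 142}{\left(\left(48 + Y\right) + 54\right) - 92} \right)} = \left(-1\right) 2 = -2$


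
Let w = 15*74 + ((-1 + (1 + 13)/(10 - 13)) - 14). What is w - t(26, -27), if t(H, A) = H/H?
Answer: 3268/3 ≈ 1089.3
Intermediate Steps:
t(H, A) = 1
w = 3271/3 (w = 1110 + ((-1 + 14/(-3)) - 14) = 1110 + ((-1 + 14*(-⅓)) - 14) = 1110 + ((-1 - 14/3) - 14) = 1110 + (-17/3 - 14) = 1110 - 59/3 = 3271/3 ≈ 1090.3)
w - t(26, -27) = 3271/3 - 1*1 = 3271/3 - 1 = 3268/3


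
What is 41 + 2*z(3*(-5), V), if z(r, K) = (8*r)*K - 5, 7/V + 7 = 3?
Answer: 451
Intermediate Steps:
V = -7/4 (V = 7/(-7 + 3) = 7/(-4) = 7*(-¼) = -7/4 ≈ -1.7500)
z(r, K) = -5 + 8*K*r (z(r, K) = 8*K*r - 5 = -5 + 8*K*r)
41 + 2*z(3*(-5), V) = 41 + 2*(-5 + 8*(-7/4)*(3*(-5))) = 41 + 2*(-5 + 8*(-7/4)*(-15)) = 41 + 2*(-5 + 210) = 41 + 2*205 = 41 + 410 = 451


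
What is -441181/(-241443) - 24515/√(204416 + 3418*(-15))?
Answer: 441181/241443 - 24515*√153146/153146 ≈ -60.817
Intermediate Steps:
-441181/(-241443) - 24515/√(204416 + 3418*(-15)) = -441181*(-1/241443) - 24515/√(204416 - 51270) = 441181/241443 - 24515*√153146/153146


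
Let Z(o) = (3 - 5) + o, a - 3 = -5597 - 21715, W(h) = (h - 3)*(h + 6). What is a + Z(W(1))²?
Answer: -27053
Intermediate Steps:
W(h) = (-3 + h)*(6 + h)
a = -27309 (a = 3 + (-5597 - 21715) = 3 - 27312 = -27309)
Z(o) = -2 + o
a + Z(W(1))² = -27309 + (-2 + (-18 + 1² + 3*1))² = -27309 + (-2 + (-18 + 1 + 3))² = -27309 + (-2 - 14)² = -27309 + (-16)² = -27309 + 256 = -27053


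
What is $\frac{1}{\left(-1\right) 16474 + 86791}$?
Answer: $\frac{1}{70317} \approx 1.4221 \cdot 10^{-5}$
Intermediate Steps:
$\frac{1}{\left(-1\right) 16474 + 86791} = \frac{1}{-16474 + 86791} = \frac{1}{70317}$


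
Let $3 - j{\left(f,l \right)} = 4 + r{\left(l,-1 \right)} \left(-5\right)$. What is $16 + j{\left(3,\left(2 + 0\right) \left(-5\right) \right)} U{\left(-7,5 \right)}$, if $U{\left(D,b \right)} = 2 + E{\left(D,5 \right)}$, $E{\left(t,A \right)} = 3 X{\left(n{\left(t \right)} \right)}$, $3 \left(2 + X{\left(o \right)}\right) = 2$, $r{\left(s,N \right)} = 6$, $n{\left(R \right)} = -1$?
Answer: $-42$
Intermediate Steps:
$X{\left(o \right)} = - \frac{4}{3}$ ($X{\left(o \right)} = -2 + \frac{1}{3} \cdot 2 = -2 + \frac{2}{3} = - \frac{4}{3}$)
$E{\left(t,A \right)} = -4$ ($E{\left(t,A \right)} = 3 \left(- \frac{4}{3}\right) = -4$)
$j{\left(f,l \right)} = 29$ ($j{\left(f,l \right)} = 3 - \left(4 + 6 \left(-5\right)\right) = 3 - \left(4 - 30\right) = 3 - -26 = 3 + 26 = 29$)
$U{\left(D,b \right)} = -2$ ($U{\left(D,b \right)} = 2 - 4 = -2$)
$16 + j{\left(3,\left(2 + 0\right) \left(-5\right) \right)} U{\left(-7,5 \right)} = 16 + 29 \left(-2\right) = 16 - 58 = -42$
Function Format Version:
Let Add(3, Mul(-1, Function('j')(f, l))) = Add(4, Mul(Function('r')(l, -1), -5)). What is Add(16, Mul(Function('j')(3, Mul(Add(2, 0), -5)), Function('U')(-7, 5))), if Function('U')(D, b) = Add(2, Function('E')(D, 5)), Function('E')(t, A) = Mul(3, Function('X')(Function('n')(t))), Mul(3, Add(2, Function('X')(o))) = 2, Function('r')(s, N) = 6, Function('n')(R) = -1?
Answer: -42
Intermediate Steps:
Function('X')(o) = Rational(-4, 3) (Function('X')(o) = Add(-2, Mul(Rational(1, 3), 2)) = Add(-2, Rational(2, 3)) = Rational(-4, 3))
Function('E')(t, A) = -4 (Function('E')(t, A) = Mul(3, Rational(-4, 3)) = -4)
Function('j')(f, l) = 29 (Function('j')(f, l) = Add(3, Mul(-1, Add(4, Mul(6, -5)))) = Add(3, Mul(-1, Add(4, -30))) = Add(3, Mul(-1, -26)) = Add(3, 26) = 29)
Function('U')(D, b) = -2 (Function('U')(D, b) = Add(2, -4) = -2)
Add(16, Mul(Function('j')(3, Mul(Add(2, 0), -5)), Function('U')(-7, 5))) = Add(16, Mul(29, -2)) = Add(16, -58) = -42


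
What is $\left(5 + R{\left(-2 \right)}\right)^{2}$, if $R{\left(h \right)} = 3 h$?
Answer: $1$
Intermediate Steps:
$\left(5 + R{\left(-2 \right)}\right)^{2} = \left(5 + 3 \left(-2\right)\right)^{2} = \left(5 - 6\right)^{2} = \left(-1\right)^{2} = 1$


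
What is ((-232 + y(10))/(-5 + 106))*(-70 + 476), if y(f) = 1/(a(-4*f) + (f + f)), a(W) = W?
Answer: -942123/1010 ≈ -932.79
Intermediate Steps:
y(f) = -1/(2*f) (y(f) = 1/(-4*f + (f + f)) = 1/(-4*f + 2*f) = 1/(-2*f) = -1/(2*f))
((-232 + y(10))/(-5 + 106))*(-70 + 476) = ((-232 - ½/10)/(-5 + 106))*(-70 + 476) = ((-232 - ½*⅒)/101)*406 = ((-232 - 1/20)*(1/101))*406 = -4641/20*1/101*406 = -4641/2020*406 = -942123/1010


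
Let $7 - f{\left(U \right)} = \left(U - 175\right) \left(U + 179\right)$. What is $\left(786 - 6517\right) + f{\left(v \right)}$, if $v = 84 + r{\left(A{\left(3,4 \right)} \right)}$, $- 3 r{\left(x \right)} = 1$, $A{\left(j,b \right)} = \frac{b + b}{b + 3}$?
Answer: $\frac{164396}{9} \approx 18266.0$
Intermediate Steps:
$A{\left(j,b \right)} = \frac{2 b}{3 + b}$
$r{\left(x \right)} = - \frac{1}{3}$ ($r{\left(x \right)} = \left(- \frac{1}{3}\right) 1 = - \frac{1}{3}$)
$v = \frac{251}{3}$ ($v = 84 - \frac{1}{3} = \frac{251}{3} \approx 83.667$)
$f{\left(U \right)} = 7 - \left(-175 + U\right) \left(179 + U\right)$ ($f{\left(U \right)} = 7 - \left(U - 175\right) \left(U + 179\right) = 7 - \left(-175 + U\right) \left(179 + U\right)$)
$\left(786 - 6517\right) + f{\left(v \right)} = \left(786 - 6517\right) - - \frac{215975}{9} = -5731 - - \frac{215975}{9} = -5731 + \frac{215975}{9} = \frac{164396}{9}$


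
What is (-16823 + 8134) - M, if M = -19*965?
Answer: 9646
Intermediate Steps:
M = -18335
(-16823 + 8134) - M = (-16823 + 8134) - 1*(-18335) = -8689 + 18335 = 9646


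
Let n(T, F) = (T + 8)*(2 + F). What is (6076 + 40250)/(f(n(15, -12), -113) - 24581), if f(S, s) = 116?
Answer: -2206/1165 ≈ -1.8936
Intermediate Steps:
n(T, F) = (2 + F)*(8 + T) (n(T, F) = (8 + T)*(2 + F) = (2 + F)*(8 + T))
(6076 + 40250)/(f(n(15, -12), -113) - 24581) = (6076 + 40250)/(116 - 24581) = 46326/(-24465) = 46326*(-1/24465) = -2206/1165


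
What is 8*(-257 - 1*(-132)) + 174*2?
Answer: -652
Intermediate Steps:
8*(-257 - 1*(-132)) + 174*2 = 8*(-257 + 132) + 348 = 8*(-125) + 348 = -1000 + 348 = -652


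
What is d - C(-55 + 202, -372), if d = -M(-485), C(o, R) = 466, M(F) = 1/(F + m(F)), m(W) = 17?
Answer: -218087/468 ≈ -466.00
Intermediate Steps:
M(F) = 1/(17 + F) (M(F) = 1/(F + 17) = 1/(17 + F))
d = 1/468 (d = -1/(17 - 485) = -1/(-468) = -1*(-1/468) = 1/468 ≈ 0.0021368)
d - C(-55 + 202, -372) = 1/468 - 1*466 = 1/468 - 466 = -218087/468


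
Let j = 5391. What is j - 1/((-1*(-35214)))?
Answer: 189838673/35214 ≈ 5391.0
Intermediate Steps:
j - 1/((-1*(-35214))) = 5391 - 1/((-1*(-35214))) = 5391 - 1/35214 = 189838673/35214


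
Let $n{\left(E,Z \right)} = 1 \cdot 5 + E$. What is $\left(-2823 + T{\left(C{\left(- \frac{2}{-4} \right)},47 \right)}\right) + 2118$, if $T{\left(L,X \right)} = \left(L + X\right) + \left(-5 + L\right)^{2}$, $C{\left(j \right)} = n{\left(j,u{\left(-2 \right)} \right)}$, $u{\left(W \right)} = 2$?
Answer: $- \frac{2609}{4} \approx -652.25$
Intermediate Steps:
$n{\left(E,Z \right)} = 5 + E$
$C{\left(j \right)} = 5 + j$
$T{\left(L,X \right)} = L + X + \left(-5 + L\right)^{2}$
$\left(-2823 + T{\left(C{\left(- \frac{2}{-4} \right)},47 \right)}\right) + 2118 = \left(-2823 + \left(\left(5 - \frac{2}{-4}\right) + 47 + \left(-5 + \left(5 - \frac{2}{-4}\right)\right)^{2}\right)\right) + 2118 = \left(-2823 + \left(\left(5 - - \frac{1}{2}\right) + 47 + \left(-5 + \left(5 - - \frac{1}{2}\right)\right)^{2}\right)\right) + 2118 = \left(-2823 + \left(\left(5 + \frac{1}{2}\right) + 47 + \left(-5 + \left(5 + \frac{1}{2}\right)\right)^{2}\right)\right) + 2118 = \left(-2823 + \left(\frac{11}{2} + 47 + \left(-5 + \frac{11}{2}\right)^{2}\right)\right) + 2118 = \left(-2823 + \left(\frac{11}{2} + 47 + \left(\frac{1}{2}\right)^{2}\right)\right) + 2118 = \left(-2823 + \left(\frac{11}{2} + 47 + \frac{1}{4}\right)\right) + 2118 = \left(-2823 + \frac{211}{4}\right) + 2118 = - \frac{11081}{4} + 2118 = - \frac{2609}{4}$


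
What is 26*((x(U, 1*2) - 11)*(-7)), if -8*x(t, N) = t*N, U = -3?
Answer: 3731/2 ≈ 1865.5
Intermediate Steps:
x(t, N) = -N*t/8 (x(t, N) = -t*N/8 = -N*t/8)
26*((x(U, 1*2) - 11)*(-7)) = 26*((-1/8*1*2*(-3) - 11)*(-7)) = 26*((-1/8*2*(-3) - 11)*(-7)) = 26*((3/4 - 11)*(-7)) = 26*(-41/4*(-7)) = 26*(287/4) = 3731/2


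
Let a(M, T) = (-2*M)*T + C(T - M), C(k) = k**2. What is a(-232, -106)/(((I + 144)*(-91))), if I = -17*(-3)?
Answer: 33308/17745 ≈ 1.8770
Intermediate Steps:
I = 51
a(M, T) = (T - M)**2 - 2*M*T (a(M, T) = (-2*M)*T + (T - M)**2 = -2*M*T + (T - M)**2 = (T - M)**2 - 2*M*T)
a(-232, -106)/(((I + 144)*(-91))) = ((-232 - 1*(-106))**2 - 2*(-232)*(-106))/(((51 + 144)*(-91))) = ((-232 + 106)**2 - 49184)/((195*(-91))) = ((-126)**2 - 49184)/(-17745) = (15876 - 49184)*(-1/17745) = -33308*(-1/17745) = 33308/17745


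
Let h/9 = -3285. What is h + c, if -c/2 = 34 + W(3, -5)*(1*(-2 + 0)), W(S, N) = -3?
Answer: -29645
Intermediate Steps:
h = -29565 (h = 9*(-3285) = -29565)
c = -80 (c = -2*(34 - 3*(-2 + 0)) = -2*(34 - 3*(-2)) = -2*(34 + 6) = -2*40 = -80)
h + c = -29565 - 80 = -29645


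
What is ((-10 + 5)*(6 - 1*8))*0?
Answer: 0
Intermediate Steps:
((-10 + 5)*(6 - 1*8))*0 = -5*(6 - 8)*0 = -5*(-2)*0 = 10*0 = 0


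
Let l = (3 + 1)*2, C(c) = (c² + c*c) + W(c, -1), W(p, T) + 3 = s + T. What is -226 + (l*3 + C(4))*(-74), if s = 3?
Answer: -4296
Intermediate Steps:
W(p, T) = T (W(p, T) = -3 + (3 + T) = T)
C(c) = -1 + 2*c² (C(c) = (c² + c*c) - 1 = (c² + c²) - 1 = 2*c² - 1 = -1 + 2*c²)
l = 8 (l = 4*2 = 8)
-226 + (l*3 + C(4))*(-74) = -226 + (8*3 + (-1 + 2*4²))*(-74) = -226 + (24 + (-1 + 2*16))*(-74) = -226 + (24 + (-1 + 32))*(-74) = -226 + (24 + 31)*(-74) = -226 + 55*(-74) = -226 - 4070 = -4296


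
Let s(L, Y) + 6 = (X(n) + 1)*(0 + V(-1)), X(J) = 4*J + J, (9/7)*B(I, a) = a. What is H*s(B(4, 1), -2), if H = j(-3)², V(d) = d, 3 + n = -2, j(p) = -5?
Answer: 450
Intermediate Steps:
B(I, a) = 7*a/9
n = -5 (n = -3 - 2 = -5)
X(J) = 5*J
s(L, Y) = 18 (s(L, Y) = -6 + (5*(-5) + 1)*(0 - 1) = -6 + (-25 + 1)*(-1) = -6 - 24*(-1) = -6 + 24 = 18)
H = 25 (H = (-5)² = 25)
H*s(B(4, 1), -2) = 25*18 = 450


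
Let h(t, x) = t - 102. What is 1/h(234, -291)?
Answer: 1/132 ≈ 0.0075758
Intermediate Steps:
h(t, x) = -102 + t
1/h(234, -291) = 1/(-102 + 234) = 1/132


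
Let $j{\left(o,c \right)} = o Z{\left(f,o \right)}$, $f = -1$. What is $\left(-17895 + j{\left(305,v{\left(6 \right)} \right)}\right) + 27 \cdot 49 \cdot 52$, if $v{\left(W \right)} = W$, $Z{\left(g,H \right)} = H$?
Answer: $143926$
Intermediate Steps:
$j{\left(o,c \right)} = o^{2}$ ($j{\left(o,c \right)} = o o = o^{2}$)
$\left(-17895 + j{\left(305,v{\left(6 \right)} \right)}\right) + 27 \cdot 49 \cdot 52 = \left(-17895 + 305^{2}\right) + 27 \cdot 49 \cdot 52 = \left(-17895 + 93025\right) + 1323 \cdot 52 = 75130 + 68796 = 143926$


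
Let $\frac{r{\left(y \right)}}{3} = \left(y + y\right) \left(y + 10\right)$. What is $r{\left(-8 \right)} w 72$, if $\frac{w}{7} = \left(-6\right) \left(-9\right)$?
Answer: $-2612736$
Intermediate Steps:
$r{\left(y \right)} = 6 y \left(10 + y\right)$ ($r{\left(y \right)} = 3 \left(y + y\right) \left(y + 10\right) = 3 \cdot 2 y \left(10 + y\right) = 6 y \left(10 + y\right)$)
$w = 378$ ($w = 7 \left(\left(-6\right) \left(-9\right)\right) = 7 \cdot 54 = 378$)
$r{\left(-8 \right)} w 72 = 6 \left(-8\right) \left(10 - 8\right) 378 \cdot 72 = 6 \left(-8\right) 2 \cdot 378 \cdot 72 = \left(-96\right) 378 \cdot 72 = \left(-36288\right) 72 = -2612736$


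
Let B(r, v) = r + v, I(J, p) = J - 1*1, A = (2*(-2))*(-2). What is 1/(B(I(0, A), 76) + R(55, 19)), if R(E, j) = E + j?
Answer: 1/149 ≈ 0.0067114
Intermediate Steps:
A = 8 (A = -4*(-2) = 8)
I(J, p) = -1 + J (I(J, p) = J - 1 = -1 + J)
1/(B(I(0, A), 76) + R(55, 19)) = 1/(((-1 + 0) + 76) + (55 + 19)) = 1/((-1 + 76) + 74) = 1/(75 + 74) = 1/149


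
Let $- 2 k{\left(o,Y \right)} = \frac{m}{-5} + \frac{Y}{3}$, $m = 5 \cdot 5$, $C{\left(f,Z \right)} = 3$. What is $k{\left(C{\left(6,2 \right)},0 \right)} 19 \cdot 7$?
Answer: $\frac{665}{2} \approx 332.5$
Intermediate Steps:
$m = 25$
$k{\left(o,Y \right)} = \frac{5}{2} - \frac{Y}{6}$ ($k{\left(o,Y \right)} = - \frac{\frac{25}{-5} + \frac{Y}{3}}{2} = - \frac{25 \left(- \frac{1}{5}\right) + Y \frac{1}{3}}{2} = - \frac{-5 + \frac{Y}{3}}{2} = \frac{5}{2} - \frac{Y}{6}$)
$k{\left(C{\left(6,2 \right)},0 \right)} 19 \cdot 7 = \left(\frac{5}{2} - 0\right) 19 \cdot 7 = \left(\frac{5}{2} + 0\right) 19 \cdot 7 = \frac{5}{2} \cdot 19 \cdot 7 = \frac{95}{2} \cdot 7 = \frac{665}{2}$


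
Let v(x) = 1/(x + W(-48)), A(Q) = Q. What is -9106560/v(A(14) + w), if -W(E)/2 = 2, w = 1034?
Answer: -9507248640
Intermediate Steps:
W(E) = -4 (W(E) = -2*2 = -4)
v(x) = 1/(-4 + x) (v(x) = 1/(x - 4) = 1/(-4 + x))
-9106560/v(A(14) + w) = -9106560/(1/(-4 + (14 + 1034))) = -9106560/(1/(-4 + 1048)) = -9106560/(1/1044) = -9106560/1/1044 = -9106560*1044 = -9507248640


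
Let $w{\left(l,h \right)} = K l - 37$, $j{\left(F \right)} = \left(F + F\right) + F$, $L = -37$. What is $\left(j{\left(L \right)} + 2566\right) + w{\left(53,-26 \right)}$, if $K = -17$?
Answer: $1517$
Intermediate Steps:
$j{\left(F \right)} = 3 F$ ($j{\left(F \right)} = 2 F + F = 3 F$)
$w{\left(l,h \right)} = -37 - 17 l$ ($w{\left(l,h \right)} = - 17 l - 37 = -37 - 17 l$)
$\left(j{\left(L \right)} + 2566\right) + w{\left(53,-26 \right)} = \left(3 \left(-37\right) + 2566\right) - 938 = \left(-111 + 2566\right) - 938 = 2455 - 938 = 1517$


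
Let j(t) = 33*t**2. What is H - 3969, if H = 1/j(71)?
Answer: -660255056/166353 ≈ -3969.0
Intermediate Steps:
H = 1/166353 (H = 1/(33*71**2) = 1/(33*5041) = 1/166353 ≈ 6.0113e-6)
H - 3969 = 1/166353 - 3969 = -660255056/166353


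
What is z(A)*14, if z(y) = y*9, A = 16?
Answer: 2016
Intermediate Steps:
z(y) = 9*y
z(A)*14 = (9*16)*14 = 144*14 = 2016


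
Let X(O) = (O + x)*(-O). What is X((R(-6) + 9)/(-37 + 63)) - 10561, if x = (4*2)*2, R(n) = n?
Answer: -7140493/676 ≈ -10563.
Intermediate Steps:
x = 16 (x = 8*2 = 16)
X(O) = -O*(16 + O) (X(O) = (O + 16)*(-O) = (16 + O)*(-O) = -O*(16 + O))
X((R(-6) + 9)/(-37 + 63)) - 10561 = -(-6 + 9)/(-37 + 63)*(16 + (-6 + 9)/(-37 + 63)) - 10561 = -3/26*(16 + 3/26) - 10561 = -3*(1/26)*(16 + 3*(1/26)) - 10561 = -1*3/26*(16 + 3/26) - 10561 = -1*3/26*419/26 - 10561 = -1257/676 - 10561 = -7140493/676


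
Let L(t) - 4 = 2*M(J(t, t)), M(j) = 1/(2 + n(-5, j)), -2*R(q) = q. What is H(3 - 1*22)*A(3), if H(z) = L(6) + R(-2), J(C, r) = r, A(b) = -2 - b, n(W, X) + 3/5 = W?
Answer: -200/9 ≈ -22.222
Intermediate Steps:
R(q) = -q/2
n(W, X) = -3/5 + W
M(j) = -5/18 (M(j) = 1/(2 + (-3/5 - 5)) = 1/(2 - 28/5) = 1/(-18/5) = -5/18)
L(t) = 31/9 (L(t) = 4 + 2*(-5/18) = 4 - 5/9 = 31/9)
H(z) = 40/9 (H(z) = 31/9 - 1/2*(-2) = 31/9 + 1 = 40/9)
H(3 - 1*22)*A(3) = 40*(-2 - 1*3)/9 = 40*(-2 - 3)/9 = (40/9)*(-5) = -200/9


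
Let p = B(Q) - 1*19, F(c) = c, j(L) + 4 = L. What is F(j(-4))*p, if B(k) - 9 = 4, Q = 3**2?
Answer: 48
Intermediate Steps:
Q = 9
j(L) = -4 + L
B(k) = 13 (B(k) = 9 + 4 = 13)
p = -6 (p = 13 - 1*19 = 13 - 19 = -6)
F(j(-4))*p = (-4 - 4)*(-6) = -8*(-6) = 48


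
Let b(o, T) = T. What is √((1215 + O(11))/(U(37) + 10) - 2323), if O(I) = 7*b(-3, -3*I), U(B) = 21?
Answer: I*√2201899/31 ≈ 47.867*I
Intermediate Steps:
O(I) = -21*I (O(I) = 7*(-3*I) = -21*I)
√((1215 + O(11))/(U(37) + 10) - 2323) = √((1215 - 21*11)/(21 + 10) - 2323) = √((1215 - 231)/31 - 2323) = √(984*(1/31) - 2323) = √(984/31 - 2323) = √(-71029/31) = I*√2201899/31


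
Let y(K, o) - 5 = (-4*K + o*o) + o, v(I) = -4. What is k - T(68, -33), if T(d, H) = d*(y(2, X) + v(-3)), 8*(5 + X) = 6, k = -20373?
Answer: -83345/4 ≈ -20836.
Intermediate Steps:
X = -17/4 (X = -5 + (⅛)*6 = -5 + ¾ = -17/4 ≈ -4.2500)
y(K, o) = 5 + o + o² - 4*K (y(K, o) = 5 + ((-4*K + o*o) + o) = 5 + ((-4*K + o²) + o) = 5 + ((o² - 4*K) + o) = 5 + (o + o² - 4*K) = 5 + o + o² - 4*K)
T(d, H) = 109*d/16 (T(d, H) = d*((5 - 17/4 + (-17/4)² - 4*2) - 4) = d*((5 - 17/4 + 289/16 - 8) - 4) = d*(173/16 - 4) = d*(109/16) = 109*d/16)
k - T(68, -33) = -20373 - 109*68/16 = -20373 - 1*1853/4 = -20373 - 1853/4 = -83345/4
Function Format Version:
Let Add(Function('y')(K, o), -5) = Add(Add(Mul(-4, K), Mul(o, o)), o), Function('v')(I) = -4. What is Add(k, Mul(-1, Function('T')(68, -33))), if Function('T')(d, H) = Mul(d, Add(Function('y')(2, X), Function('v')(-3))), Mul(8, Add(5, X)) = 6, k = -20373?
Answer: Rational(-83345, 4) ≈ -20836.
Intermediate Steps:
X = Rational(-17, 4) (X = Add(-5, Mul(Rational(1, 8), 6)) = Add(-5, Rational(3, 4)) = Rational(-17, 4) ≈ -4.2500)
Function('y')(K, o) = Add(5, o, Pow(o, 2), Mul(-4, K)) (Function('y')(K, o) = Add(5, Add(Add(Mul(-4, K), Mul(o, o)), o)) = Add(5, Add(Add(Mul(-4, K), Pow(o, 2)), o)) = Add(5, Add(Add(Pow(o, 2), Mul(-4, K)), o)) = Add(5, Add(o, Pow(o, 2), Mul(-4, K))) = Add(5, o, Pow(o, 2), Mul(-4, K)))
Function('T')(d, H) = Mul(Rational(109, 16), d) (Function('T')(d, H) = Mul(d, Add(Add(5, Rational(-17, 4), Pow(Rational(-17, 4), 2), Mul(-4, 2)), -4)) = Mul(d, Add(Add(5, Rational(-17, 4), Rational(289, 16), -8), -4)) = Mul(d, Add(Rational(173, 16), -4)) = Mul(d, Rational(109, 16)) = Mul(Rational(109, 16), d))
Add(k, Mul(-1, Function('T')(68, -33))) = Add(-20373, Mul(-1, Mul(Rational(109, 16), 68))) = Add(-20373, Mul(-1, Rational(1853, 4))) = Add(-20373, Rational(-1853, 4)) = Rational(-83345, 4)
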